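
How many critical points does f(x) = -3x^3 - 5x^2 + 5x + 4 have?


Find where f'(x) = 0:
f(x) = -3x^3 - 5x^2 + 5x + 4
f'(x) = -9x^2 - 10x + 5
This is a quadratic in x. Use the discriminant to count real roots.
Discriminant = (-10)^2 - 4 * (-9) * 5
= 100 - (-180)
= 280
Since discriminant > 0, f'(x) = 0 has 2 real solutions.
Number of critical points: 2

2


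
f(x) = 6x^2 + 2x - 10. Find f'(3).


Differentiate term by term using power and sum rules:
f(x) = 6x^2 + 2x - 10
f'(x) = 12x + 2
Substitute x = 3:
f'(3) = 12 * 3 + 2
= 36 + 2
= 38

38


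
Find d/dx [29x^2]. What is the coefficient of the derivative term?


We apply the power rule: d/dx [ax^n] = a*n * x^(n-1)
d/dx [29x^2]
= 29 * 2 * x^(2-1)
= 58x
The coefficient is 58

58


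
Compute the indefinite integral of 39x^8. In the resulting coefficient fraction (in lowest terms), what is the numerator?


Apply the power rule for integration:
integral of ax^n dx = a/(n+1) * x^(n+1) + C
integral of 39x^8 dx
= 39/9 * x^9 + C
= 13/3 * x^9 + C
The coefficient in lowest terms is 13/3, and its numerator is 13

13


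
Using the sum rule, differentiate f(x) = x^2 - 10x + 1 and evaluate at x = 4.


Differentiate term by term using power and sum rules:
f(x) = x^2 - 10x + 1
f'(x) = 2x - 10
Substitute x = 4:
f'(4) = 2 * 4 - 10
= 8 - 10
= -2

-2


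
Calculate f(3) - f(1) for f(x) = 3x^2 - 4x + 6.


Net change = f(b) - f(a)
f(x) = 3x^2 - 4x + 6
Compute f(3):
f(3) = 3 * 3^2 - 4 * 3 + 6
= 27 - 12 + 6
= 21
Compute f(1):
f(1) = 3 * 1^2 - 4 * 1 + 6
= 3 - 4 + 6
= 5
Net change = 21 - 5 = 16

16


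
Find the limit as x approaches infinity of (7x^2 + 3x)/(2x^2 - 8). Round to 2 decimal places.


For limits at infinity with equal-degree polynomials,
we compare leading coefficients.
Numerator leading term: 7x^2
Denominator leading term: 2x^2
Divide both by x^2:
lim = (7 + 3/x) / (2 - 8/x^2)
As x -> infinity, the 1/x and 1/x^2 terms vanish:
= 7/2 = 3.50

3.50


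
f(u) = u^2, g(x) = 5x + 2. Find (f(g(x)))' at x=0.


Using the chain rule: (f(g(x)))' = f'(g(x)) * g'(x)
First, find g(0):
g(0) = 5 * 0 + 2 = 2
Next, f'(u) = 2u
And g'(x) = 5
So f'(g(0)) * g'(0)
= 2 * 2 * 5
= 20

20


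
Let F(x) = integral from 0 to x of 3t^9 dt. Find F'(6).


By the Fundamental Theorem of Calculus (Part 1):
If F(x) = integral from 0 to x of f(t) dt, then F'(x) = f(x)
Here f(t) = 3t^9
So F'(x) = 3x^9
Evaluate at x = 6:
F'(6) = 3 * 6^9
= 3 * 10077696
= 30233088

30233088


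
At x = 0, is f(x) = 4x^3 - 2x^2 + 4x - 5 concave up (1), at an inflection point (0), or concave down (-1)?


Concavity is determined by the sign of f''(x).
f(x) = 4x^3 - 2x^2 + 4x - 5
f'(x) = 12x^2 - 4x + 4
f''(x) = 24x - 4
f''(0) = 24 * 0 - 4
= 0 - 4
= -4
Since f''(0) < 0, the function is concave down (-1)

-1


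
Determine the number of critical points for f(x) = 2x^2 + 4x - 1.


Find where f'(x) = 0:
f'(x) = 4x + 4
Set f'(x) = 0:
4x + 4 = 0
x = -4 / 4 = -1
This is a linear equation in x, so there is exactly one solution.
Number of critical points: 1

1


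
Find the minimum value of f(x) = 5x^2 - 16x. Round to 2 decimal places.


For a quadratic f(x) = ax^2 + bx + c with a > 0, the minimum is at the vertex.
Vertex x-coordinate: x = -b/(2a)
x = -(-16) / (2 * 5)
x = 16/10 = 8/5
Substitute back to find the minimum value:
f(8/5) = 5 * (8/5)^2 - 16 * (8/5) + 0
= 64/5 - 128/5 + 0
= -64/5 = -12.80

-12.80


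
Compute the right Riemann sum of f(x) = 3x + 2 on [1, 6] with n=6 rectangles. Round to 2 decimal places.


Right Riemann sum uses right endpoints of each subinterval.
Interval: [1, 6], n = 6
dx = (6 - 1) / 6 = 5/6
Right endpoints: [11/6, 8/3, 7/2, 13/3, 31/6, 6]
f values: [15/2, 10, 25/2, 15, 35/2, 20]
Sum = dx * (sum of f values)
= 5/6 * 165/2
= 275/4 = 68.75

68.75


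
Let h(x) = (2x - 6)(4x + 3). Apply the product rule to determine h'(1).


Let u(x) = 2x - 6 and v(x) = 4x + 3
u'(x) = 2
v'(x) = 4
Product rule: h'(x) = u'(x)*v(x) + u(x)*v'(x)
= 2 * (4x + 3) + (2x - 6) * 4
At x = 1:
u(1) = 2 * 1 - 6 = -4
v(1) = 4 * 1 + 3 = 7
h'(1) = 2 * 7 + (-4) * 4
= 14 - 16
= -2

-2


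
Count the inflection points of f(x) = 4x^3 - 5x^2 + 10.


Inflection points occur where f''(x) = 0 and concavity changes.
f(x) = 4x^3 - 5x^2 + 10
f'(x) = 12x^2 - 10x
f''(x) = 24x - 10
Set f''(x) = 0:
24x - 10 = 0
x = 10 / 24 = 5/12
Since f''(x) is linear (degree 1), it changes sign at this point.
Therefore there is exactly 1 inflection point.

1


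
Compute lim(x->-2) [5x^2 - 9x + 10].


Since polynomials are continuous, we use direct substitution.
lim(x->-2) of 5x^2 - 9x + 10
= 5 * (-2)^2 - 9 * (-2) + 10
= 20 + 18 + 10
= 48

48


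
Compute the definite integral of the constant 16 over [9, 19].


The integral of a constant k over [a, b] equals k * (b - a).
integral from 9 to 19 of 16 dx
= 16 * (19 - 9)
= 16 * 10
= 160

160


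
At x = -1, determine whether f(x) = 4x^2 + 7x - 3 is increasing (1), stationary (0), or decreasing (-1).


Compute f'(x) to determine behavior:
f'(x) = 8x + 7
f'(-1) = 8 * (-1) + 7
= -8 + 7
= -1
Since f'(-1) < 0, the function is decreasing (-1)

-1


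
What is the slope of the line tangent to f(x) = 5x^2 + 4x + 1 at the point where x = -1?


The slope of the tangent line equals f'(x) at the point.
f(x) = 5x^2 + 4x + 1
f'(x) = 10x + 4
At x = -1:
f'(-1) = 10 * (-1) + 4
= -10 + 4
= -6

-6


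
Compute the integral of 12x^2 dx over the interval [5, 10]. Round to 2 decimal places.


Find the antiderivative of 12x^2:
F(x) = 12/3 * x^3
Apply the Fundamental Theorem of Calculus:
F(10) - F(5)
= 12/3 * 10^3 - 12/3 * 5^3
= 12/3 * (1000 - 125)
= 12/3 * 875
= 3500 = 3500.00

3500.00


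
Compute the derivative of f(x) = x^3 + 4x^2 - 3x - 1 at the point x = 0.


Differentiate f(x) = x^3 + 4x^2 - 3x - 1 term by term:
f'(x) = 3x^2 + 8x - 3
Substitute x = 0:
f'(0) = 3 * 0^2 + 8 * 0 - 3
= 0 + 0 - 3
= -3

-3


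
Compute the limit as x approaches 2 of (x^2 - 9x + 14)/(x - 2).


Direct substitution gives 0/0, so we factor the numerator.
Factor: (x^2 - 9x + 14) = (x - 2)(x - 7)
Cancel the common factor (x - 2):
(x^2 - 9x + 14)/(x - 2) = (x - 7)
Now substitute x = 2:
= (2) - (7) = -5

-5


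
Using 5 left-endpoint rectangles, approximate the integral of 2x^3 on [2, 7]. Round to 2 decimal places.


Left Riemann sum uses left endpoints of each subinterval.
Interval: [2, 7], n = 5
dx = (7 - 2) / 5 = 1
Left endpoints: [2, 3, 4, 5, 6]
f values: [16, 54, 128, 250, 432]
Sum = dx * (sum of f values)
= 1 * 880
= 880 = 880.00

880.00


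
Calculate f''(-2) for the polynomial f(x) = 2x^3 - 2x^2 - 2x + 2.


First derivative:
f'(x) = 6x^2 - 4x - 2
Second derivative:
f''(x) = 12x - 4
Substitute x = -2:
f''(-2) = 12 * (-2) - 4
= -24 - 4
= -28

-28


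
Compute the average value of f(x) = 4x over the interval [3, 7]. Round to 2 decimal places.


Average value = 1/(b-a) * integral from a to b of f(x) dx
First compute the integral of 4x:
F(x) = 2x^2
F(7) = 2 * 49 + 0 * 7 = 98
F(3) = 2 * 9 + 0 * 3 = 18
Integral = 98 - 18 = 80
Average = 80 / (7 - 3) = 80 / 4
= 20 = 20.00

20.00


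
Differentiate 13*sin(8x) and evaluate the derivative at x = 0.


Apply the chain rule to differentiate 13*sin(8x):
d/dx [13*sin(8x)]
= 13 * cos(8x) * d/dx(8x)
= 13 * 8 * cos(8x)
= 104 * cos(8x)
Evaluate at x = 0:
= 104 * cos(0)
= 104 * 1
= 104

104


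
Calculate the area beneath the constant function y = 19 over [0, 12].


The area under a constant function y = 19 is a rectangle.
Width = 12 - 0 = 12
Height = 19
Area = width * height
= 12 * 19
= 228

228


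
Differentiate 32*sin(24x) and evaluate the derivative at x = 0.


Apply the chain rule to differentiate 32*sin(24x):
d/dx [32*sin(24x)]
= 32 * cos(24x) * d/dx(24x)
= 32 * 24 * cos(24x)
= 768 * cos(24x)
Evaluate at x = 0:
= 768 * cos(0)
= 768 * 1
= 768

768


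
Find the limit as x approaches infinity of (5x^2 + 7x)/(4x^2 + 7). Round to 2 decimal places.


For limits at infinity with equal-degree polynomials,
we compare leading coefficients.
Numerator leading term: 5x^2
Denominator leading term: 4x^2
Divide both by x^2:
lim = (5 + 7/x) / (4 + 7/x^2)
As x -> infinity, the 1/x and 1/x^2 terms vanish:
= 5/4 = 1.25

1.25


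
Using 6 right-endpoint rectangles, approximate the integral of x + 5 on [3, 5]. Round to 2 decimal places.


Right Riemann sum uses right endpoints of each subinterval.
Interval: [3, 5], n = 6
dx = (5 - 3) / 6 = 1/3
Right endpoints: [10/3, 11/3, 4, 13/3, 14/3, 5]
f values: [25/3, 26/3, 9, 28/3, 29/3, 10]
Sum = dx * (sum of f values)
= 1/3 * 55
= 55/3 ≈ 18.33

18.33


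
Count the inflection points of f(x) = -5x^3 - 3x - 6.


Inflection points occur where f''(x) = 0 and concavity changes.
f(x) = -5x^3 - 3x - 6
f'(x) = -15x^2 - 3
f''(x) = -30x
Set f''(x) = 0:
-30x = 0
x = 0 / (-30) = 0
Since f''(x) is linear (degree 1), it changes sign at this point.
Therefore there is exactly 1 inflection point.

1


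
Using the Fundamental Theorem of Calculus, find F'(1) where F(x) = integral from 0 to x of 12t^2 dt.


By the Fundamental Theorem of Calculus (Part 1):
If F(x) = integral from 0 to x of f(t) dt, then F'(x) = f(x)
Here f(t) = 12t^2
So F'(x) = 12x^2
Evaluate at x = 1:
F'(1) = 12 * 1^2
= 12 * 1
= 12

12


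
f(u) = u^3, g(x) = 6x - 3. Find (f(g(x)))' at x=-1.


Using the chain rule: (f(g(x)))' = f'(g(x)) * g'(x)
First, find g(-1):
g(-1) = 6 * (-1) - 3 = -9
Next, f'(u) = 3u^2
And g'(x) = 6
So f'(g(-1)) * g'(-1)
= 3 * (-9)^2 * 6
= 3 * 81 * 6
= 1458

1458


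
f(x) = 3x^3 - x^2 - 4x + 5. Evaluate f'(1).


Differentiate f(x) = 3x^3 - x^2 - 4x + 5 term by term:
f'(x) = 9x^2 - 2x - 4
Substitute x = 1:
f'(1) = 9 * 1^2 - 2 * 1 - 4
= 9 - 2 - 4
= 3

3


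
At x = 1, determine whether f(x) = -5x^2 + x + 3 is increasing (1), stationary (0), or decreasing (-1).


Compute f'(x) to determine behavior:
f'(x) = -10x + 1
f'(1) = -10 * 1 + 1
= -10 + 1
= -9
Since f'(1) < 0, the function is decreasing (-1)

-1


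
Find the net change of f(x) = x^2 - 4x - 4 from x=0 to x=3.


Net change = f(b) - f(a)
f(x) = x^2 - 4x - 4
Compute f(3):
f(3) = 1 * 3^2 - 4 * 3 - 4
= 9 - 12 - 4
= -7
Compute f(0):
f(0) = 1 * 0^2 - 4 * 0 - 4
= 0 + 0 - 4
= -4
Net change = -7 - (-4) = -3

-3


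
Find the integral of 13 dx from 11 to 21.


The integral of a constant k over [a, b] equals k * (b - a).
integral from 11 to 21 of 13 dx
= 13 * (21 - 11)
= 13 * 10
= 130

130


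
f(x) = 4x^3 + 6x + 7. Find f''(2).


First derivative:
f'(x) = 12x^2 + 6
Second derivative:
f''(x) = 24x
Substitute x = 2:
f''(2) = 24 * 2 + 0
= 48 + 0
= 48

48


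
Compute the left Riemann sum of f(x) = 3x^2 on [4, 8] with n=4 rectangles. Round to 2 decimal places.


Left Riemann sum uses left endpoints of each subinterval.
Interval: [4, 8], n = 4
dx = (8 - 4) / 4 = 1
Left endpoints: [4, 5, 6, 7]
f values: [48, 75, 108, 147]
Sum = dx * (sum of f values)
= 1 * 378
= 378 = 378.00

378.00


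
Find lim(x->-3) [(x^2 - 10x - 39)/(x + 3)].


Direct substitution gives 0/0, so we factor the numerator.
Factor: (x^2 - 10x - 39) = (x + 3)(x - 13)
Cancel the common factor (x + 3):
(x^2 - 10x - 39)/(x + 3) = (x - 13)
Now substitute x = -3:
= (-3) - (13) = -16

-16


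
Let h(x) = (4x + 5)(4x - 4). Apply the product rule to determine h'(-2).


Let u(x) = 4x + 5 and v(x) = 4x - 4
u'(x) = 4
v'(x) = 4
Product rule: h'(x) = u'(x)*v(x) + u(x)*v'(x)
= 4 * (4x - 4) + (4x + 5) * 4
At x = -2:
u(-2) = 4 * (-2) + 5 = -3
v(-2) = 4 * (-2) - 4 = -12
h'(-2) = 4 * (-12) + (-3) * 4
= -48 - 12
= -60

-60


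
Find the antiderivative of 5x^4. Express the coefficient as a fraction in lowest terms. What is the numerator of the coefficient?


Apply the power rule for integration:
integral of ax^n dx = a/(n+1) * x^(n+1) + C
integral of 5x^4 dx
= 5/5 * x^5 + C
= 1 * x^5 + C
The coefficient in lowest terms is 1 = 1/1, so its numerator is 1

1


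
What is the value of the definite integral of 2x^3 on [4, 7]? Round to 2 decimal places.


Find the antiderivative of 2x^3:
F(x) = 2/4 * x^4
Apply the Fundamental Theorem of Calculus:
F(7) - F(4)
= 2/4 * 7^4 - 2/4 * 4^4
= 2/4 * (2401 - 256)
= 2/4 * 2145
= 2145/2 = 1072.50

1072.50


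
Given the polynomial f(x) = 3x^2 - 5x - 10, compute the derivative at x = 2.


Differentiate term by term using power and sum rules:
f(x) = 3x^2 - 5x - 10
f'(x) = 6x - 5
Substitute x = 2:
f'(2) = 6 * 2 - 5
= 12 - 5
= 7

7


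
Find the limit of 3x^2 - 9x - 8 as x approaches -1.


Since polynomials are continuous, we use direct substitution.
lim(x->-1) of 3x^2 - 9x - 8
= 3 * (-1)^2 - 9 * (-1) - 8
= 3 + 9 - 8
= 4

4


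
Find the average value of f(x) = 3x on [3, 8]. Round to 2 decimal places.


Average value = 1/(b-a) * integral from a to b of f(x) dx
First compute the integral of 3x:
F(x) = (3/2)x^2
F(8) = 3/2 * 64 + 0 * 8 = 96
F(3) = 3/2 * 9 + 0 * 3 = 27/2
Integral = 96 - 27/2 = 165/2
Average = (165/2) / (8 - 3) = (165/2) / 5
= 33/2 = 16.50

16.50


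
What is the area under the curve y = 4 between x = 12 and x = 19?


The area under a constant function y = 4 is a rectangle.
Width = 19 - 12 = 7
Height = 4
Area = width * height
= 7 * 4
= 28

28


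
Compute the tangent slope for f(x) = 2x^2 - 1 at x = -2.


The slope of the tangent line equals f'(x) at the point.
f(x) = 2x^2 - 1
f'(x) = 4x
At x = -2:
f'(-2) = 4 * (-2) + 0
= -8 + 0
= -8

-8


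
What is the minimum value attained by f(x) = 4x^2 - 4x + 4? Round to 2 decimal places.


For a quadratic f(x) = ax^2 + bx + c with a > 0, the minimum is at the vertex.
Vertex x-coordinate: x = -b/(2a)
x = -(-4) / (2 * 4)
x = 4/8 = 1/2
Substitute back to find the minimum value:
f(1/2) = 4 * (1/2)^2 - 4 * (1/2) + 4
= 1 - 2 + 4
= 3 = 3.00

3.00


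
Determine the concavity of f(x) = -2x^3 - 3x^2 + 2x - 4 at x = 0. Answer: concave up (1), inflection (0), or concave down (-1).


Concavity is determined by the sign of f''(x).
f(x) = -2x^3 - 3x^2 + 2x - 4
f'(x) = -6x^2 - 6x + 2
f''(x) = -12x - 6
f''(0) = -12 * 0 - 6
= 0 - 6
= -6
Since f''(0) < 0, the function is concave down (-1)

-1


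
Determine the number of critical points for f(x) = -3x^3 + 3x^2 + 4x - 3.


Find where f'(x) = 0:
f(x) = -3x^3 + 3x^2 + 4x - 3
f'(x) = -9x^2 + 6x + 4
This is a quadratic in x. Use the discriminant to count real roots.
Discriminant = (6)^2 - 4 * (-9) * 4
= 36 - (-144)
= 180
Since discriminant > 0, f'(x) = 0 has 2 real solutions.
Number of critical points: 2

2


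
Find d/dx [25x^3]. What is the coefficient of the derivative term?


We apply the power rule: d/dx [ax^n] = a*n * x^(n-1)
d/dx [25x^3]
= 25 * 3 * x^(3-1)
= 75x^2
The coefficient is 75

75


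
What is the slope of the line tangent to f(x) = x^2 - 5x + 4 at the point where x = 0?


The slope of the tangent line equals f'(x) at the point.
f(x) = x^2 - 5x + 4
f'(x) = 2x - 5
At x = 0:
f'(0) = 2 * 0 - 5
= 0 - 5
= -5

-5


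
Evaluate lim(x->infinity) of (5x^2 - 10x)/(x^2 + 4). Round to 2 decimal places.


For limits at infinity with equal-degree polynomials,
we compare leading coefficients.
Numerator leading term: 5x^2
Denominator leading term: x^2
Divide both by x^2:
lim = (5 - 10/x) / (1 + 4/x^2)
As x -> infinity, the 1/x and 1/x^2 terms vanish:
= 5/1 = 5 = 5.00

5.00


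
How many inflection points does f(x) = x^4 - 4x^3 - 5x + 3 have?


Inflection points occur where f''(x) = 0 and concavity changes.
f(x) = x^4 - 4x^3 - 5x + 3
f'(x) = 4x^3 - 12x^2 - 5
f''(x) = 12x^2 - 24x
This is a quadratic in x. Use the discriminant to count real roots.
Discriminant = (-24)^2 - 4 * 12 * 0
= 576 - 0
= 576
Since discriminant > 0, f''(x) = 0 has 2 distinct real solutions.
A quadratic with two distinct real roots changes sign at each root, so concavity changes at both.
Number of inflection points: 2

2


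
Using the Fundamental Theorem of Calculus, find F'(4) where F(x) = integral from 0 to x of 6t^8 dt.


By the Fundamental Theorem of Calculus (Part 1):
If F(x) = integral from 0 to x of f(t) dt, then F'(x) = f(x)
Here f(t) = 6t^8
So F'(x) = 6x^8
Evaluate at x = 4:
F'(4) = 6 * 4^8
= 6 * 65536
= 393216

393216


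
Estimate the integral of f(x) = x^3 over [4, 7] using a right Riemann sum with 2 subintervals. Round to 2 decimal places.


Right Riemann sum uses right endpoints of each subinterval.
Interval: [4, 7], n = 2
dx = (7 - 4) / 2 = 3/2
Right endpoints: [11/2, 7]
f values: [1331/8, 343]
Sum = dx * (sum of f values)
= 3/2 * 4075/8
= 12225/16 ≈ 764.06

764.06


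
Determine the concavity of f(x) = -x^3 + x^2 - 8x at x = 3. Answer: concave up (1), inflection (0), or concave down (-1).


Concavity is determined by the sign of f''(x).
f(x) = -x^3 + x^2 - 8x
f'(x) = -3x^2 + 2x - 8
f''(x) = -6x + 2
f''(3) = -6 * 3 + 2
= -18 + 2
= -16
Since f''(3) < 0, the function is concave down (-1)

-1


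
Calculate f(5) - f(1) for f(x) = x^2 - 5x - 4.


Net change = f(b) - f(a)
f(x) = x^2 - 5x - 4
Compute f(5):
f(5) = 1 * 5^2 - 5 * 5 - 4
= 25 - 25 - 4
= -4
Compute f(1):
f(1) = 1 * 1^2 - 5 * 1 - 4
= 1 - 5 - 4
= -8
Net change = -4 - (-8) = 4

4


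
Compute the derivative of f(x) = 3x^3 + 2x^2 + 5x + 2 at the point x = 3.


Differentiate f(x) = 3x^3 + 2x^2 + 5x + 2 term by term:
f'(x) = 9x^2 + 4x + 5
Substitute x = 3:
f'(3) = 9 * 3^2 + 4 * 3 + 5
= 81 + 12 + 5
= 98

98


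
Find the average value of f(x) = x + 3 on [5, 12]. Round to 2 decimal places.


Average value = 1/(b-a) * integral from a to b of f(x) dx
First compute the integral of x + 3:
F(x) = (1/2)x^2 + 3x
F(12) = 1/2 * 144 + 3 * 12 = 108
F(5) = 1/2 * 25 + 3 * 5 = 55/2
Integral = 108 - 55/2 = 161/2
Average = (161/2) / (12 - 5) = (161/2) / 7
= 23/2 = 11.50

11.50


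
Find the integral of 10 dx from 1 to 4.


The integral of a constant k over [a, b] equals k * (b - a).
integral from 1 to 4 of 10 dx
= 10 * (4 - 1)
= 10 * 3
= 30

30


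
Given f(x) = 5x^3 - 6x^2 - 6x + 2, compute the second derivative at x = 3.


First derivative:
f'(x) = 15x^2 - 12x - 6
Second derivative:
f''(x) = 30x - 12
Substitute x = 3:
f''(3) = 30 * 3 - 12
= 90 - 12
= 78

78


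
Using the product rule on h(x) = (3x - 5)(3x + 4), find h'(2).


Let u(x) = 3x - 5 and v(x) = 3x + 4
u'(x) = 3
v'(x) = 3
Product rule: h'(x) = u'(x)*v(x) + u(x)*v'(x)
= 3 * (3x + 4) + (3x - 5) * 3
At x = 2:
u(2) = 3 * 2 - 5 = 1
v(2) = 3 * 2 + 4 = 10
h'(2) = 3 * 10 + 1 * 3
= 30 + 3
= 33

33


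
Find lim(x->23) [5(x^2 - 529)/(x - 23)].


Direct substitution gives 0/0, so we factor the numerator.
Factor: 5(x^2 - 529) = 5 * (x - 23)(x + 23)
Cancel the common factor (x - 23):
5(x^2 - 529)/(x - 23) = 5 * (x + 23)
Now substitute x = 23:
= 5 * (23 + 23) = 230

230


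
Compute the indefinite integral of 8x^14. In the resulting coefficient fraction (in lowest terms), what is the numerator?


Apply the power rule for integration:
integral of ax^n dx = a/(n+1) * x^(n+1) + C
integral of 8x^14 dx
= 8/15 * x^15 + C
The coefficient in lowest terms is 8/15, and its numerator is 8

8


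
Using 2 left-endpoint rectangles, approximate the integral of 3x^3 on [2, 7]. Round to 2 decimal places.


Left Riemann sum uses left endpoints of each subinterval.
Interval: [2, 7], n = 2
dx = (7 - 2) / 2 = 5/2
Left endpoints: [2, 9/2]
f values: [24, 2187/8]
Sum = dx * (sum of f values)
= 5/2 * 2379/8
= 11895/16 ≈ 743.44

743.44


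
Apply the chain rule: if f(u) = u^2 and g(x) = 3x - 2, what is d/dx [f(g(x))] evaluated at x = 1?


Using the chain rule: (f(g(x)))' = f'(g(x)) * g'(x)
First, find g(1):
g(1) = 3 * 1 - 2 = 1
Next, f'(u) = 2u
And g'(x) = 3
So f'(g(1)) * g'(1)
= 2 * 1 * 3
= 6

6


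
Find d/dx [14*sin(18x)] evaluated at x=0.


Apply the chain rule to differentiate 14*sin(18x):
d/dx [14*sin(18x)]
= 14 * cos(18x) * d/dx(18x)
= 14 * 18 * cos(18x)
= 252 * cos(18x)
Evaluate at x = 0:
= 252 * cos(0)
= 252 * 1
= 252

252


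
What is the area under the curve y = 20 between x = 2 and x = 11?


The area under a constant function y = 20 is a rectangle.
Width = 11 - 2 = 9
Height = 20
Area = width * height
= 9 * 20
= 180

180


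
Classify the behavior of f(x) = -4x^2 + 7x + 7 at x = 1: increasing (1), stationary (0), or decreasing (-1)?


Compute f'(x) to determine behavior:
f'(x) = -8x + 7
f'(1) = -8 * 1 + 7
= -8 + 7
= -1
Since f'(1) < 0, the function is decreasing (-1)

-1


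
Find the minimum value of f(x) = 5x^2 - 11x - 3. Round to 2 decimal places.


For a quadratic f(x) = ax^2 + bx + c with a > 0, the minimum is at the vertex.
Vertex x-coordinate: x = -b/(2a)
x = -(-11) / (2 * 5)
x = 11/10
Substitute back to find the minimum value:
f(11/10) = 5 * (11/10)^2 - 11 * (11/10) - 3
= 121/20 - 121/10 - 3
= -181/20 = -9.05

-9.05


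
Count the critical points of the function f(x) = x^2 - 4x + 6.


Find where f'(x) = 0:
f'(x) = 2x - 4
Set f'(x) = 0:
2x - 4 = 0
x = 4 / 2 = 2
This is a linear equation in x, so there is exactly one solution.
Number of critical points: 1

1


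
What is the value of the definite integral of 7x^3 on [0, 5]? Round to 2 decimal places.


Find the antiderivative of 7x^3:
F(x) = 7/4 * x^4
Apply the Fundamental Theorem of Calculus:
F(5) - F(0)
= 7/4 * 5^4 - 7/4 * 0^4
= 7/4 * (625 - 0)
= 7/4 * 625
= 4375/4 = 1093.75

1093.75


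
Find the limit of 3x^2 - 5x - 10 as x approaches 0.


Since polynomials are continuous, we use direct substitution.
lim(x->0) of 3x^2 - 5x - 10
= 3 * 0^2 - 5 * 0 - 10
= 0 + 0 - 10
= -10

-10


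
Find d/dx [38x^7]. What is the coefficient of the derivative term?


We apply the power rule: d/dx [ax^n] = a*n * x^(n-1)
d/dx [38x^7]
= 38 * 7 * x^(7-1)
= 266x^6
The coefficient is 266

266


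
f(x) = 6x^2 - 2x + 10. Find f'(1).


Differentiate term by term using power and sum rules:
f(x) = 6x^2 - 2x + 10
f'(x) = 12x - 2
Substitute x = 1:
f'(1) = 12 * 1 - 2
= 12 - 2
= 10

10


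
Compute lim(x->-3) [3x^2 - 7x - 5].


Since polynomials are continuous, we use direct substitution.
lim(x->-3) of 3x^2 - 7x - 5
= 3 * (-3)^2 - 7 * (-3) - 5
= 27 + 21 - 5
= 43

43


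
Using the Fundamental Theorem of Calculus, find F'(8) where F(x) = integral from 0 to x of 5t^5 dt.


By the Fundamental Theorem of Calculus (Part 1):
If F(x) = integral from 0 to x of f(t) dt, then F'(x) = f(x)
Here f(t) = 5t^5
So F'(x) = 5x^5
Evaluate at x = 8:
F'(8) = 5 * 8^5
= 5 * 32768
= 163840

163840


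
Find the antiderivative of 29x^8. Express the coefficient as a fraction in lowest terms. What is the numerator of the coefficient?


Apply the power rule for integration:
integral of ax^n dx = a/(n+1) * x^(n+1) + C
integral of 29x^8 dx
= 29/9 * x^9 + C
The coefficient in lowest terms is 29/9, and its numerator is 29

29


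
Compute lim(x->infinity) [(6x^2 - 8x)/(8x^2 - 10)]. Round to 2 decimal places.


For limits at infinity with equal-degree polynomials,
we compare leading coefficients.
Numerator leading term: 6x^2
Denominator leading term: 8x^2
Divide both by x^2:
lim = (6 - 8/x) / (8 - 10/x^2)
As x -> infinity, the 1/x and 1/x^2 terms vanish:
= 6/8 = 3/4 = 0.75

0.75


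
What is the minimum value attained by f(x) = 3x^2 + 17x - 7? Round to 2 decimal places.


For a quadratic f(x) = ax^2 + bx + c with a > 0, the minimum is at the vertex.
Vertex x-coordinate: x = -b/(2a)
x = -(17) / (2 * 3)
x = -17/6
Substitute back to find the minimum value:
f(-17/6) = 3 * (-17/6)^2 + 17 * (-17/6) - 7
= 289/12 - 289/6 - 7
= -373/12 ≈ -31.08

-31.08


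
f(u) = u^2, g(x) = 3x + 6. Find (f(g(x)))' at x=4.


Using the chain rule: (f(g(x)))' = f'(g(x)) * g'(x)
First, find g(4):
g(4) = 3 * 4 + 6 = 18
Next, f'(u) = 2u
And g'(x) = 3
So f'(g(4)) * g'(4)
= 2 * 18 * 3
= 108

108


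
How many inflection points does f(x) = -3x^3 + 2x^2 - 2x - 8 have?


Inflection points occur where f''(x) = 0 and concavity changes.
f(x) = -3x^3 + 2x^2 - 2x - 8
f'(x) = -9x^2 + 4x - 2
f''(x) = -18x + 4
Set f''(x) = 0:
-18x + 4 = 0
x = -4 / (-18) = 2/9
Since f''(x) is linear (degree 1), it changes sign at this point.
Therefore there is exactly 1 inflection point.

1


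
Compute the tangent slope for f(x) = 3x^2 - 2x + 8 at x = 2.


The slope of the tangent line equals f'(x) at the point.
f(x) = 3x^2 - 2x + 8
f'(x) = 6x - 2
At x = 2:
f'(2) = 6 * 2 - 2
= 12 - 2
= 10

10


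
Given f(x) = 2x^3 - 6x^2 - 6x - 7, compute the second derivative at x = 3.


First derivative:
f'(x) = 6x^2 - 12x - 6
Second derivative:
f''(x) = 12x - 12
Substitute x = 3:
f''(3) = 12 * 3 - 12
= 36 - 12
= 24

24


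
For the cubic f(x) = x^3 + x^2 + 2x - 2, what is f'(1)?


Differentiate f(x) = x^3 + x^2 + 2x - 2 term by term:
f'(x) = 3x^2 + 2x + 2
Substitute x = 1:
f'(1) = 3 * 1^2 + 2 * 1 + 2
= 3 + 2 + 2
= 7

7


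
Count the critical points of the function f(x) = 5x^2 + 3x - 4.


Find where f'(x) = 0:
f'(x) = 10x + 3
Set f'(x) = 0:
10x + 3 = 0
x = -3 / 10 = -3/10
This is a linear equation in x, so there is exactly one solution.
Number of critical points: 1

1


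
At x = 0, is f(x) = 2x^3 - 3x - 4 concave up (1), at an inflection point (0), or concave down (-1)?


Concavity is determined by the sign of f''(x).
f(x) = 2x^3 - 3x - 4
f'(x) = 6x^2 - 3
f''(x) = 12x
f''(0) = 12 * 0 + 0
= 0 + 0
= 0
f''(0) = 0, and f''(x) is linear with nonzero slope 12, so f'' changes sign at x = 0. Hence the function is at an inflection point (0)

0


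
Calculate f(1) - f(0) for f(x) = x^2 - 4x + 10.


Net change = f(b) - f(a)
f(x) = x^2 - 4x + 10
Compute f(1):
f(1) = 1 * 1^2 - 4 * 1 + 10
= 1 - 4 + 10
= 7
Compute f(0):
f(0) = 1 * 0^2 - 4 * 0 + 10
= 0 + 0 + 10
= 10
Net change = 7 - 10 = -3

-3


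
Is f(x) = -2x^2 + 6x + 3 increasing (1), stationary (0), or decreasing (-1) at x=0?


Compute f'(x) to determine behavior:
f'(x) = -4x + 6
f'(0) = -4 * 0 + 6
= 0 + 6
= 6
Since f'(0) > 0, the function is increasing (1)

1


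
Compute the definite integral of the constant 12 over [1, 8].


The integral of a constant k over [a, b] equals k * (b - a).
integral from 1 to 8 of 12 dx
= 12 * (8 - 1)
= 12 * 7
= 84

84


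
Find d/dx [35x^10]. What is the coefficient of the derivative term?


We apply the power rule: d/dx [ax^n] = a*n * x^(n-1)
d/dx [35x^10]
= 35 * 10 * x^(10-1)
= 350x^9
The coefficient is 350

350


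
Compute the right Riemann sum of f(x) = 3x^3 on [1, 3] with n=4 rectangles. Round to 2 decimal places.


Right Riemann sum uses right endpoints of each subinterval.
Interval: [1, 3], n = 4
dx = (3 - 1) / 4 = 1/2
Right endpoints: [3/2, 2, 5/2, 3]
f values: [81/8, 24, 375/8, 81]
Sum = dx * (sum of f values)
= 1/2 * 162
= 81 = 81.00

81.00


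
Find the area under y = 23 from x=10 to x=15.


The area under a constant function y = 23 is a rectangle.
Width = 15 - 10 = 5
Height = 23
Area = width * height
= 5 * 23
= 115

115


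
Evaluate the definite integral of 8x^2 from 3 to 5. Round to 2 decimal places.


Find the antiderivative of 8x^2:
F(x) = 8/3 * x^3
Apply the Fundamental Theorem of Calculus:
F(5) - F(3)
= 8/3 * 5^3 - 8/3 * 3^3
= 8/3 * (125 - 27)
= 8/3 * 98
= 784/3 ≈ 261.33

261.33


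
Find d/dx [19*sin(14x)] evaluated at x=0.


Apply the chain rule to differentiate 19*sin(14x):
d/dx [19*sin(14x)]
= 19 * cos(14x) * d/dx(14x)
= 19 * 14 * cos(14x)
= 266 * cos(14x)
Evaluate at x = 0:
= 266 * cos(0)
= 266 * 1
= 266

266


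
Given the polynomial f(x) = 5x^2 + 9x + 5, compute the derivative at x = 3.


Differentiate term by term using power and sum rules:
f(x) = 5x^2 + 9x + 5
f'(x) = 10x + 9
Substitute x = 3:
f'(3) = 10 * 3 + 9
= 30 + 9
= 39

39


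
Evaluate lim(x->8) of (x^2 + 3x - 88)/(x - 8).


Direct substitution gives 0/0, so we factor the numerator.
Factor: (x^2 + 3x - 88) = (x - 8)(x + 11)
Cancel the common factor (x - 8):
(x^2 + 3x - 88)/(x - 8) = (x + 11)
Now substitute x = 8:
= (8) - (-11) = 19

19


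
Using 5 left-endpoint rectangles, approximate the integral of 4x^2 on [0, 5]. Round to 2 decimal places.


Left Riemann sum uses left endpoints of each subinterval.
Interval: [0, 5], n = 5
dx = (5 - 0) / 5 = 1
Left endpoints: [0, 1, 2, 3, 4]
f values: [0, 4, 16, 36, 64]
Sum = dx * (sum of f values)
= 1 * 120
= 120 = 120.00

120.00


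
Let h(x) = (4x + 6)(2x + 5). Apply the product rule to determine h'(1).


Let u(x) = 4x + 6 and v(x) = 2x + 5
u'(x) = 4
v'(x) = 2
Product rule: h'(x) = u'(x)*v(x) + u(x)*v'(x)
= 4 * (2x + 5) + (4x + 6) * 2
At x = 1:
u(1) = 4 * 1 + 6 = 10
v(1) = 2 * 1 + 5 = 7
h'(1) = 4 * 7 + 10 * 2
= 28 + 20
= 48

48


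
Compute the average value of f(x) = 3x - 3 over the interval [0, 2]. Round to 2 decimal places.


Average value = 1/(b-a) * integral from a to b of f(x) dx
First compute the integral of 3x - 3:
F(x) = (3/2)x^2 - 3x
F(2) = 3/2 * 4 - 3 * 2 = 0
F(0) = 3/2 * 0 - 3 * 0 = 0
Integral = 0 - 0 = 0
Average = 0 / (2 - 0) = 0 / 2
= 0 = 0.00

0.00


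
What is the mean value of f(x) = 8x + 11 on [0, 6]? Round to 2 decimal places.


Average value = 1/(b-a) * integral from a to b of f(x) dx
First compute the integral of 8x + 11:
F(x) = 4x^2 + 11x
F(6) = 4 * 36 + 11 * 6 = 210
F(0) = 4 * 0 + 11 * 0 = 0
Integral = 210 - 0 = 210
Average = 210 / (6 - 0) = 210 / 6
= 35 = 35.00

35.00


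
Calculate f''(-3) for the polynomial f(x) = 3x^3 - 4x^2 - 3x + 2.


First derivative:
f'(x) = 9x^2 - 8x - 3
Second derivative:
f''(x) = 18x - 8
Substitute x = -3:
f''(-3) = 18 * (-3) - 8
= -54 - 8
= -62

-62


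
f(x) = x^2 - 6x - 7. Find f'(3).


Differentiate term by term using power and sum rules:
f(x) = x^2 - 6x - 7
f'(x) = 2x - 6
Substitute x = 3:
f'(3) = 2 * 3 - 6
= 6 - 6
= 0

0


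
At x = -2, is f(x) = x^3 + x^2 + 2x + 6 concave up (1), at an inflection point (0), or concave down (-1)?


Concavity is determined by the sign of f''(x).
f(x) = x^3 + x^2 + 2x + 6
f'(x) = 3x^2 + 2x + 2
f''(x) = 6x + 2
f''(-2) = 6 * (-2) + 2
= -12 + 2
= -10
Since f''(-2) < 0, the function is concave down (-1)

-1


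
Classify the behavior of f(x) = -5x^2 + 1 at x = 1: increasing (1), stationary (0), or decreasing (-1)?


Compute f'(x) to determine behavior:
f'(x) = -10x
f'(1) = -10 * 1 + 0
= -10 + 0
= -10
Since f'(1) < 0, the function is decreasing (-1)

-1


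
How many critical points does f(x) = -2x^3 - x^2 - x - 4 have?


Find where f'(x) = 0:
f(x) = -2x^3 - x^2 - x - 4
f'(x) = -6x^2 - 2x - 1
This is a quadratic in x. Use the discriminant to count real roots.
Discriminant = (-2)^2 - 4 * (-6) * (-1)
= 4 - 24
= -20
Since discriminant < 0, f'(x) = 0 has no real solutions.
Number of critical points: 0

0


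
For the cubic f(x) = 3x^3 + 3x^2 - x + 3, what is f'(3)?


Differentiate f(x) = 3x^3 + 3x^2 - x + 3 term by term:
f'(x) = 9x^2 + 6x - 1
Substitute x = 3:
f'(3) = 9 * 3^2 + 6 * 3 - 1
= 81 + 18 - 1
= 98

98


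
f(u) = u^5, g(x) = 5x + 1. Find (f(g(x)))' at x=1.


Using the chain rule: (f(g(x)))' = f'(g(x)) * g'(x)
First, find g(1):
g(1) = 5 * 1 + 1 = 6
Next, f'(u) = 5u^4
And g'(x) = 5
So f'(g(1)) * g'(1)
= 5 * 6^4 * 5
= 5 * 1296 * 5
= 32400

32400


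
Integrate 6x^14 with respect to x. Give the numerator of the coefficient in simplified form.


Apply the power rule for integration:
integral of ax^n dx = a/(n+1) * x^(n+1) + C
integral of 6x^14 dx
= 6/15 * x^15 + C
= 2/5 * x^15 + C
The coefficient in lowest terms is 2/5, and its numerator is 2

2


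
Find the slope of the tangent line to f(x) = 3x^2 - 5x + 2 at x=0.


The slope of the tangent line equals f'(x) at the point.
f(x) = 3x^2 - 5x + 2
f'(x) = 6x - 5
At x = 0:
f'(0) = 6 * 0 - 5
= 0 - 5
= -5

-5


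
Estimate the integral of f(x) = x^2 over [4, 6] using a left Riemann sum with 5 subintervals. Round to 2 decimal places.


Left Riemann sum uses left endpoints of each subinterval.
Interval: [4, 6], n = 5
dx = (6 - 4) / 5 = 2/5
Left endpoints: [4, 22/5, 24/5, 26/5, 28/5]
f values: [16, 484/25, 576/25, 676/25, 784/25]
Sum = dx * (sum of f values)
= 2/5 * 584/5
= 1168/25 = 46.72

46.72


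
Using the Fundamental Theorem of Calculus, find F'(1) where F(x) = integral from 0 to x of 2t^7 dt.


By the Fundamental Theorem of Calculus (Part 1):
If F(x) = integral from 0 to x of f(t) dt, then F'(x) = f(x)
Here f(t) = 2t^7
So F'(x) = 2x^7
Evaluate at x = 1:
F'(1) = 2 * 1^7
= 2 * 1
= 2

2


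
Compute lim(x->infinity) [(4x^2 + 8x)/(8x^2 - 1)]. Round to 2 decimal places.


For limits at infinity with equal-degree polynomials,
we compare leading coefficients.
Numerator leading term: 4x^2
Denominator leading term: 8x^2
Divide both by x^2:
lim = (4 + 8/x) / (8 - 1/x^2)
As x -> infinity, the 1/x and 1/x^2 terms vanish:
= 4/8 = 1/2 = 0.50

0.50


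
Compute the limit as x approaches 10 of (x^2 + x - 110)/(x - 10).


Direct substitution gives 0/0, so we factor the numerator.
Factor: (x^2 + x - 110) = (x - 10)(x + 11)
Cancel the common factor (x - 10):
(x^2 + x - 110)/(x - 10) = (x + 11)
Now substitute x = 10:
= (10) - (-11) = 21

21


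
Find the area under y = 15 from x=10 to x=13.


The area under a constant function y = 15 is a rectangle.
Width = 13 - 10 = 3
Height = 15
Area = width * height
= 3 * 15
= 45

45


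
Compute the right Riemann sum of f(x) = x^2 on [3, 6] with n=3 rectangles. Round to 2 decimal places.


Right Riemann sum uses right endpoints of each subinterval.
Interval: [3, 6], n = 3
dx = (6 - 3) / 3 = 1
Right endpoints: [4, 5, 6]
f values: [16, 25, 36]
Sum = dx * (sum of f values)
= 1 * 77
= 77 = 77.00

77.00


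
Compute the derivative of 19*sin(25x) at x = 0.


Apply the chain rule to differentiate 19*sin(25x):
d/dx [19*sin(25x)]
= 19 * cos(25x) * d/dx(25x)
= 19 * 25 * cos(25x)
= 475 * cos(25x)
Evaluate at x = 0:
= 475 * cos(0)
= 475 * 1
= 475

475


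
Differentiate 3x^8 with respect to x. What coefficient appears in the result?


We apply the power rule: d/dx [ax^n] = a*n * x^(n-1)
d/dx [3x^8]
= 3 * 8 * x^(8-1)
= 24x^7
The coefficient is 24

24


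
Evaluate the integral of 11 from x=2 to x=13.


The integral of a constant k over [a, b] equals k * (b - a).
integral from 2 to 13 of 11 dx
= 11 * (13 - 2)
= 11 * 11
= 121

121


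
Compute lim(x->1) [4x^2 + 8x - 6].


Since polynomials are continuous, we use direct substitution.
lim(x->1) of 4x^2 + 8x - 6
= 4 * 1^2 + 8 * 1 - 6
= 4 + 8 - 6
= 6

6


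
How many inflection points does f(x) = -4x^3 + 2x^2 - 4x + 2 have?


Inflection points occur where f''(x) = 0 and concavity changes.
f(x) = -4x^3 + 2x^2 - 4x + 2
f'(x) = -12x^2 + 4x - 4
f''(x) = -24x + 4
Set f''(x) = 0:
-24x + 4 = 0
x = -4 / (-24) = 1/6
Since f''(x) is linear (degree 1), it changes sign at this point.
Therefore there is exactly 1 inflection point.

1


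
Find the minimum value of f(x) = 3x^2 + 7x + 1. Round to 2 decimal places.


For a quadratic f(x) = ax^2 + bx + c with a > 0, the minimum is at the vertex.
Vertex x-coordinate: x = -b/(2a)
x = -(7) / (2 * 3)
x = -7/6
Substitute back to find the minimum value:
f(-7/6) = 3 * (-7/6)^2 + 7 * (-7/6) + 1
= 49/12 - 49/6 + 1
= -37/12 ≈ -3.08

-3.08


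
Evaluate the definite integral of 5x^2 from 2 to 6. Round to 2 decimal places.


Find the antiderivative of 5x^2:
F(x) = 5/3 * x^3
Apply the Fundamental Theorem of Calculus:
F(6) - F(2)
= 5/3 * 6^3 - 5/3 * 2^3
= 5/3 * (216 - 8)
= 5/3 * 208
= 1040/3 ≈ 346.67

346.67


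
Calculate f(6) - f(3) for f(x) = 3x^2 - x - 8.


Net change = f(b) - f(a)
f(x) = 3x^2 - x - 8
Compute f(6):
f(6) = 3 * 6^2 - 1 * 6 - 8
= 108 - 6 - 8
= 94
Compute f(3):
f(3) = 3 * 3^2 - 1 * 3 - 8
= 27 - 3 - 8
= 16
Net change = 94 - 16 = 78

78


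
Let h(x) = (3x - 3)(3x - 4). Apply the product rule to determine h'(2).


Let u(x) = 3x - 3 and v(x) = 3x - 4
u'(x) = 3
v'(x) = 3
Product rule: h'(x) = u'(x)*v(x) + u(x)*v'(x)
= 3 * (3x - 4) + (3x - 3) * 3
At x = 2:
u(2) = 3 * 2 - 3 = 3
v(2) = 3 * 2 - 4 = 2
h'(2) = 3 * 2 + 3 * 3
= 6 + 9
= 15

15


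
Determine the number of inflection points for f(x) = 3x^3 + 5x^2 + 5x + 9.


Inflection points occur where f''(x) = 0 and concavity changes.
f(x) = 3x^3 + 5x^2 + 5x + 9
f'(x) = 9x^2 + 10x + 5
f''(x) = 18x + 10
Set f''(x) = 0:
18x + 10 = 0
x = -10 / 18 = -5/9
Since f''(x) is linear (degree 1), it changes sign at this point.
Therefore there is exactly 1 inflection point.

1


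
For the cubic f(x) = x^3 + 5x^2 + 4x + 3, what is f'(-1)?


Differentiate f(x) = x^3 + 5x^2 + 4x + 3 term by term:
f'(x) = 3x^2 + 10x + 4
Substitute x = -1:
f'(-1) = 3 * (-1)^2 + 10 * (-1) + 4
= 3 - 10 + 4
= -3

-3


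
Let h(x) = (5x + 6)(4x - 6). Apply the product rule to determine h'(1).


Let u(x) = 5x + 6 and v(x) = 4x - 6
u'(x) = 5
v'(x) = 4
Product rule: h'(x) = u'(x)*v(x) + u(x)*v'(x)
= 5 * (4x - 6) + (5x + 6) * 4
At x = 1:
u(1) = 5 * 1 + 6 = 11
v(1) = 4 * 1 - 6 = -2
h'(1) = 5 * (-2) + 11 * 4
= -10 + 44
= 34

34


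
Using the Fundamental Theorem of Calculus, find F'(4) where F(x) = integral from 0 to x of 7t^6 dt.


By the Fundamental Theorem of Calculus (Part 1):
If F(x) = integral from 0 to x of f(t) dt, then F'(x) = f(x)
Here f(t) = 7t^6
So F'(x) = 7x^6
Evaluate at x = 4:
F'(4) = 7 * 4^6
= 7 * 4096
= 28672

28672


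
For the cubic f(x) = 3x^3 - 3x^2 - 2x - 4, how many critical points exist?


Find where f'(x) = 0:
f(x) = 3x^3 - 3x^2 - 2x - 4
f'(x) = 9x^2 - 6x - 2
This is a quadratic in x. Use the discriminant to count real roots.
Discriminant = (-6)^2 - 4 * 9 * (-2)
= 36 - (-72)
= 108
Since discriminant > 0, f'(x) = 0 has 2 real solutions.
Number of critical points: 2

2


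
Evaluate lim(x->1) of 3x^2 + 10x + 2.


Since polynomials are continuous, we use direct substitution.
lim(x->1) of 3x^2 + 10x + 2
= 3 * 1^2 + 10 * 1 + 2
= 3 + 10 + 2
= 15

15


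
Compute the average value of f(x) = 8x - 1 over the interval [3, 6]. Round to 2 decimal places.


Average value = 1/(b-a) * integral from a to b of f(x) dx
First compute the integral of 8x - 1:
F(x) = 4x^2 - x
F(6) = 4 * 36 - 1 * 6 = 138
F(3) = 4 * 9 - 1 * 3 = 33
Integral = 138 - 33 = 105
Average = 105 / (6 - 3) = 105 / 3
= 35 = 35.00

35.00


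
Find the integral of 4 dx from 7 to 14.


The integral of a constant k over [a, b] equals k * (b - a).
integral from 7 to 14 of 4 dx
= 4 * (14 - 7)
= 4 * 7
= 28

28


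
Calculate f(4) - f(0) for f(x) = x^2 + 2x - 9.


Net change = f(b) - f(a)
f(x) = x^2 + 2x - 9
Compute f(4):
f(4) = 1 * 4^2 + 2 * 4 - 9
= 16 + 8 - 9
= 15
Compute f(0):
f(0) = 1 * 0^2 + 2 * 0 - 9
= 0 + 0 - 9
= -9
Net change = 15 - (-9) = 24

24


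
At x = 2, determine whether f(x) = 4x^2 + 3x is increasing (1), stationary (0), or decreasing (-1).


Compute f'(x) to determine behavior:
f'(x) = 8x + 3
f'(2) = 8 * 2 + 3
= 16 + 3
= 19
Since f'(2) > 0, the function is increasing (1)

1


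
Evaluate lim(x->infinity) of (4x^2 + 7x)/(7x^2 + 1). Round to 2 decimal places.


For limits at infinity with equal-degree polynomials,
we compare leading coefficients.
Numerator leading term: 4x^2
Denominator leading term: 7x^2
Divide both by x^2:
lim = (4 + 7/x) / (7 + 1/x^2)
As x -> infinity, the 1/x and 1/x^2 terms vanish:
= 4/7 ≈ 0.57

0.57


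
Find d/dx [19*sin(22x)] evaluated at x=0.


Apply the chain rule to differentiate 19*sin(22x):
d/dx [19*sin(22x)]
= 19 * cos(22x) * d/dx(22x)
= 19 * 22 * cos(22x)
= 418 * cos(22x)
Evaluate at x = 0:
= 418 * cos(0)
= 418 * 1
= 418

418


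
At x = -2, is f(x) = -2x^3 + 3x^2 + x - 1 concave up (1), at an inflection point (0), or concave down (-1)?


Concavity is determined by the sign of f''(x).
f(x) = -2x^3 + 3x^2 + x - 1
f'(x) = -6x^2 + 6x + 1
f''(x) = -12x + 6
f''(-2) = -12 * (-2) + 6
= 24 + 6
= 30
Since f''(-2) > 0, the function is concave up (1)

1


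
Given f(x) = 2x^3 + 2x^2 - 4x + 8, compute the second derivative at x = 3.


First derivative:
f'(x) = 6x^2 + 4x - 4
Second derivative:
f''(x) = 12x + 4
Substitute x = 3:
f''(3) = 12 * 3 + 4
= 36 + 4
= 40

40


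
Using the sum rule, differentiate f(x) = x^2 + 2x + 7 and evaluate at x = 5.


Differentiate term by term using power and sum rules:
f(x) = x^2 + 2x + 7
f'(x) = 2x + 2
Substitute x = 5:
f'(5) = 2 * 5 + 2
= 10 + 2
= 12

12


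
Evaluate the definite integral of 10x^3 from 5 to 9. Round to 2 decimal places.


Find the antiderivative of 10x^3:
F(x) = 10/4 * x^4
Apply the Fundamental Theorem of Calculus:
F(9) - F(5)
= 10/4 * 9^4 - 10/4 * 5^4
= 10/4 * (6561 - 625)
= 10/4 * 5936
= 14840 = 14840.00

14840.00
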